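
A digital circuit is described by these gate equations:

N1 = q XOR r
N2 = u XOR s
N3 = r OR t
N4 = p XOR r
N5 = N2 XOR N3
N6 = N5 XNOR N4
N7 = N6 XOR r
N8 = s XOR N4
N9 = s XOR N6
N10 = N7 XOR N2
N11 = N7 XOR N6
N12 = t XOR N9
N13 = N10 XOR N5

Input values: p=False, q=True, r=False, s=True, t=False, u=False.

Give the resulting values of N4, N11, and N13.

N4 = False, N11 = False, N13 = False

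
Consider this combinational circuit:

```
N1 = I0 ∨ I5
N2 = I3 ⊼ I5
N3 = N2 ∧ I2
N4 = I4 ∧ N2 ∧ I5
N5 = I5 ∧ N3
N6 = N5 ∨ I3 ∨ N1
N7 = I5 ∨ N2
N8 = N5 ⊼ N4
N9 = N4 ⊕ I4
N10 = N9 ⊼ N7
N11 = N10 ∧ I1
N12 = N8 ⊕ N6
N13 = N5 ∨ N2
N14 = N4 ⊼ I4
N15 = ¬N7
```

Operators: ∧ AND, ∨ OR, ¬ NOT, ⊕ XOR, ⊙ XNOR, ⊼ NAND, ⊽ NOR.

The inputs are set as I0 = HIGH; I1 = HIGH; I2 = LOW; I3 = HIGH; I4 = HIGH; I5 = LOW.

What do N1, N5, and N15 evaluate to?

N1 = HIGH, N5 = LOW, N15 = LOW

N1 = I0 OR I5 = HIGH OR LOW = HIGH
N2 = I3 NAND I5 = HIGH NAND LOW = HIGH
N3 = N2 AND I2 = HIGH AND LOW = LOW
N5 = I5 AND N3 = LOW AND LOW = LOW
N7 = I5 OR N2 = LOW OR HIGH = HIGH
N15 = NOT N7 = NOT HIGH = LOW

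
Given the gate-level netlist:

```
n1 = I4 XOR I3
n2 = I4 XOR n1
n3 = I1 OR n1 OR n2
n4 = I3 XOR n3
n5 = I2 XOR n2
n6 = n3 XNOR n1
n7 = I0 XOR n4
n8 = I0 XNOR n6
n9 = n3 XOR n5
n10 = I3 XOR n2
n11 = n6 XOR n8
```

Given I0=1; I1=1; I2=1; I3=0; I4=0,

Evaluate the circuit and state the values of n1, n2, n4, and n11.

n1 = I4 XOR I3 = 0 XOR 0 = 0
n2 = I4 XOR n1 = 0 XOR 0 = 0
n3 = I1 OR n1 OR n2 = 1 OR 0 OR 0 = 1
n4 = I3 XOR n3 = 0 XOR 1 = 1
n6 = n3 XNOR n1 = 1 XNOR 0 = 0
n8 = I0 XNOR n6 = 1 XNOR 0 = 0
n11 = n6 XOR n8 = 0 XOR 0 = 0

n1 = 0; n2 = 0; n4 = 1; n11 = 0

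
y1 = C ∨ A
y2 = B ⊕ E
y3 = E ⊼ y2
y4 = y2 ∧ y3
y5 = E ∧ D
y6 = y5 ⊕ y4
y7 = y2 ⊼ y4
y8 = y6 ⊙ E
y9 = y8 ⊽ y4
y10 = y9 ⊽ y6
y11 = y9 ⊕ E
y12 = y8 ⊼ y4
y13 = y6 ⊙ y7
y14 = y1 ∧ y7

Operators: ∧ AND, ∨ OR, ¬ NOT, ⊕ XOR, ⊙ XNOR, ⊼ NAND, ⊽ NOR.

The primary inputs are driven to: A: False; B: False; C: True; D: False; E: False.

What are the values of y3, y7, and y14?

y1 = C OR A = True OR False = True
y2 = B XOR E = False XOR False = False
y3 = E NAND y2 = False NAND False = True
y4 = y2 AND y3 = False AND True = False
y7 = y2 NAND y4 = False NAND False = True
y14 = y1 AND y7 = True AND True = True

y3 = True  y7 = True  y14 = True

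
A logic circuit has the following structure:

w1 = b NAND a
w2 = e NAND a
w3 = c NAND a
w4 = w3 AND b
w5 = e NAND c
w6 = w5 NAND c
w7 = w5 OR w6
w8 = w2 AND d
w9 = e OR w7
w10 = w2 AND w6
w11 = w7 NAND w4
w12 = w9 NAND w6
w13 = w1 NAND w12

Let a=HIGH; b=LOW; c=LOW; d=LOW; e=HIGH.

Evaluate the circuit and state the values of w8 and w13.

w8 = LOW, w13 = HIGH

w1 = b NAND a = LOW NAND HIGH = HIGH
w2 = e NAND a = HIGH NAND HIGH = LOW
w5 = e NAND c = HIGH NAND LOW = HIGH
w6 = w5 NAND c = HIGH NAND LOW = HIGH
w7 = w5 OR w6 = HIGH OR HIGH = HIGH
w8 = w2 AND d = LOW AND LOW = LOW
w9 = e OR w7 = HIGH OR HIGH = HIGH
w12 = w9 NAND w6 = HIGH NAND HIGH = LOW
w13 = w1 NAND w12 = HIGH NAND LOW = HIGH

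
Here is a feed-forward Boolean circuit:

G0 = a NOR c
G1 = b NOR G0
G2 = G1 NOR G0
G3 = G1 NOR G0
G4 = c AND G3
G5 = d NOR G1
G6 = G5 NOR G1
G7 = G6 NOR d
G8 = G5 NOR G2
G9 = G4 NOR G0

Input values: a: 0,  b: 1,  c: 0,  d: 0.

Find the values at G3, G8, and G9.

G3 = 0  G8 = 0  G9 = 0

G0 = a NOR c = 0 NOR 0 = 1
G1 = b NOR G0 = 1 NOR 1 = 0
G2 = G1 NOR G0 = 0 NOR 1 = 0
G3 = G1 NOR G0 = 0 NOR 1 = 0
G4 = c AND G3 = 0 AND 0 = 0
G5 = d NOR G1 = 0 NOR 0 = 1
G8 = G5 NOR G2 = 1 NOR 0 = 0
G9 = G4 NOR G0 = 0 NOR 1 = 0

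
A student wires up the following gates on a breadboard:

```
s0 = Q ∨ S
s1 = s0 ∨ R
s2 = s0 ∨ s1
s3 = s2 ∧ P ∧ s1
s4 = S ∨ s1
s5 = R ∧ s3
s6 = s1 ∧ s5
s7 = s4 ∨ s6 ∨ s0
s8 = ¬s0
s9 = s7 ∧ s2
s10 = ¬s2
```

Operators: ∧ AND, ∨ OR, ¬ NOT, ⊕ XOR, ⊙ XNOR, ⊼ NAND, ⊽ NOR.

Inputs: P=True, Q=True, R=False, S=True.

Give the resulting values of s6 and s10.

s6 = False, s10 = False

s0 = Q OR S = True OR True = True
s1 = s0 OR R = True OR False = True
s2 = s0 OR s1 = True OR True = True
s3 = s2 AND P AND s1 = True AND True AND True = True
s5 = R AND s3 = False AND True = False
s6 = s1 AND s5 = True AND False = False
s10 = NOT s2 = NOT True = False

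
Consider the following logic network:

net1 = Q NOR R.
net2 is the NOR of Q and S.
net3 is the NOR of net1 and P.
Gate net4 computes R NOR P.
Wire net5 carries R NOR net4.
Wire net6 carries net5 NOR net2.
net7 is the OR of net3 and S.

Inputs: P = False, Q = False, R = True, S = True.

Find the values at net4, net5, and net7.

net1 = Q NOR R = False NOR True = False
net3 = net1 NOR P = False NOR False = True
net4 = R NOR P = True NOR False = False
net5 = R NOR net4 = True NOR False = False
net7 = net3 OR S = True OR True = True

net4 = False; net5 = False; net7 = True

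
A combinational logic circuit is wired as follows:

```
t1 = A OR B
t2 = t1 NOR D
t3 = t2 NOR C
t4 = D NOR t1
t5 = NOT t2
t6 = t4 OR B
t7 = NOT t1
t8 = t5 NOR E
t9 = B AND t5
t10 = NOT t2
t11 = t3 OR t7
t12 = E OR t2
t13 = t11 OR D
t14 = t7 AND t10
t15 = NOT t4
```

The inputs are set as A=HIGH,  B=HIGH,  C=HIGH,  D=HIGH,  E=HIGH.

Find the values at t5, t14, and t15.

t5 = HIGH; t14 = LOW; t15 = HIGH

t1 = A OR B = HIGH OR HIGH = HIGH
t2 = t1 NOR D = HIGH NOR HIGH = LOW
t4 = D NOR t1 = HIGH NOR HIGH = LOW
t5 = NOT t2 = NOT LOW = HIGH
t7 = NOT t1 = NOT HIGH = LOW
t10 = NOT t2 = NOT LOW = HIGH
t14 = t7 AND t10 = LOW AND HIGH = LOW
t15 = NOT t4 = NOT LOW = HIGH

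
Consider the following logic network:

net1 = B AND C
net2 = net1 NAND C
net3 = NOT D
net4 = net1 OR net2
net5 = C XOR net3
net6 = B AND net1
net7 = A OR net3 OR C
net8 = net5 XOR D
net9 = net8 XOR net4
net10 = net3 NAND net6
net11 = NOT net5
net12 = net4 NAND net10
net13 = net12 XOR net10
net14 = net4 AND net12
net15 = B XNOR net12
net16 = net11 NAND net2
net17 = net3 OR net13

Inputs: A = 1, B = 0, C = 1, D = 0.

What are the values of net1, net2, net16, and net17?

net1 = B AND C = 0 AND 1 = 0
net2 = net1 NAND C = 0 NAND 1 = 1
net3 = NOT D = NOT 0 = 1
net4 = net1 OR net2 = 0 OR 1 = 1
net5 = C XOR net3 = 1 XOR 1 = 0
net6 = B AND net1 = 0 AND 0 = 0
net10 = net3 NAND net6 = 1 NAND 0 = 1
net11 = NOT net5 = NOT 0 = 1
net12 = net4 NAND net10 = 1 NAND 1 = 0
net13 = net12 XOR net10 = 0 XOR 1 = 1
net16 = net11 NAND net2 = 1 NAND 1 = 0
net17 = net3 OR net13 = 1 OR 1 = 1

net1 = 0; net2 = 1; net16 = 0; net17 = 1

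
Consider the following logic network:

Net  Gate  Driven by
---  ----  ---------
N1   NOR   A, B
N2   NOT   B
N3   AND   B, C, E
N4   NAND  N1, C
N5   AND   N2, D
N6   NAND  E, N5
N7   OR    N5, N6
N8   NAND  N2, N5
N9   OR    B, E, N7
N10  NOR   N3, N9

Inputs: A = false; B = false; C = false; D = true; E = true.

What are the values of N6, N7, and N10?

N2 = NOT B = NOT false = true
N3 = B AND C AND E = false AND false AND true = false
N5 = N2 AND D = true AND true = true
N6 = E NAND N5 = true NAND true = false
N7 = N5 OR N6 = true OR false = true
N9 = B OR E OR N7 = false OR true OR true = true
N10 = N3 NOR N9 = false NOR true = false

N6 = false; N7 = true; N10 = false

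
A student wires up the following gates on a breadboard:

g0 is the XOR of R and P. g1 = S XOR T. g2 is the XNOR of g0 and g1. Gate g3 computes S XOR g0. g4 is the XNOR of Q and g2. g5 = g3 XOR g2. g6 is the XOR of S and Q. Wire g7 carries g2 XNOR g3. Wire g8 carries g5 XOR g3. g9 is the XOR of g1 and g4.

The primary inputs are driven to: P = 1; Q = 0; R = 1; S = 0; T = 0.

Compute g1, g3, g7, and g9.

g1 = 0; g3 = 0; g7 = 0; g9 = 0

g0 = R XOR P = 1 XOR 1 = 0
g1 = S XOR T = 0 XOR 0 = 0
g2 = g0 XNOR g1 = 0 XNOR 0 = 1
g3 = S XOR g0 = 0 XOR 0 = 0
g4 = Q XNOR g2 = 0 XNOR 1 = 0
g7 = g2 XNOR g3 = 1 XNOR 0 = 0
g9 = g1 XOR g4 = 0 XOR 0 = 0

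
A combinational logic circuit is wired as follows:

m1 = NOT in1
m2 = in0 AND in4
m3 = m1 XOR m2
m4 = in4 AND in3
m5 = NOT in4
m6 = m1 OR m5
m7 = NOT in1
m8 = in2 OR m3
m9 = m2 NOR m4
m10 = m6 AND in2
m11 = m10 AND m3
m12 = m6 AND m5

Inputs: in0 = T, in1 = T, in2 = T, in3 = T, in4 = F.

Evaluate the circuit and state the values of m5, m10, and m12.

m1 = NOT in1 = NOT T = F
m5 = NOT in4 = NOT F = T
m6 = m1 OR m5 = F OR T = T
m10 = m6 AND in2 = T AND T = T
m12 = m6 AND m5 = T AND T = T

m5 = T  m10 = T  m12 = T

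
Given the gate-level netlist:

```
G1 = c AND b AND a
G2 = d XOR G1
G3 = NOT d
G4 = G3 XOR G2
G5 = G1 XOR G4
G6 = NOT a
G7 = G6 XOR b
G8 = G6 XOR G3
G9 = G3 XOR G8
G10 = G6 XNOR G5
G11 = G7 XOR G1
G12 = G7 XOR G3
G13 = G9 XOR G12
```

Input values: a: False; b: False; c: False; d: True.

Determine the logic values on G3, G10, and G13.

G1 = c AND b AND a = False AND False AND False = False
G2 = d XOR G1 = True XOR False = True
G3 = NOT d = NOT True = False
G4 = G3 XOR G2 = False XOR True = True
G5 = G1 XOR G4 = False XOR True = True
G6 = NOT a = NOT False = True
G7 = G6 XOR b = True XOR False = True
G8 = G6 XOR G3 = True XOR False = True
G9 = G3 XOR G8 = False XOR True = True
G10 = G6 XNOR G5 = True XNOR True = True
G12 = G7 XOR G3 = True XOR False = True
G13 = G9 XOR G12 = True XOR True = False

G3 = False; G10 = True; G13 = False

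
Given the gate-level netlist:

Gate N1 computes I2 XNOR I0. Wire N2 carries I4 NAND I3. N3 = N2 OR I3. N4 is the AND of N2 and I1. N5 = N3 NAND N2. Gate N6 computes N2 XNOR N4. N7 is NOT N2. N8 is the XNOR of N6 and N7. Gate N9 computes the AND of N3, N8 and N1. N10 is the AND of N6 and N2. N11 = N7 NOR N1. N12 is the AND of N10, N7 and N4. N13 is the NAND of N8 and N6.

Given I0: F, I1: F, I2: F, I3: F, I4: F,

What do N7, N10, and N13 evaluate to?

N7 = F, N10 = F, N13 = T

N2 = I4 NAND I3 = F NAND F = T
N4 = N2 AND I1 = T AND F = F
N6 = N2 XNOR N4 = T XNOR F = F
N7 = NOT N2 = NOT T = F
N8 = N6 XNOR N7 = F XNOR F = T
N10 = N6 AND N2 = F AND T = F
N13 = N8 NAND N6 = T NAND F = T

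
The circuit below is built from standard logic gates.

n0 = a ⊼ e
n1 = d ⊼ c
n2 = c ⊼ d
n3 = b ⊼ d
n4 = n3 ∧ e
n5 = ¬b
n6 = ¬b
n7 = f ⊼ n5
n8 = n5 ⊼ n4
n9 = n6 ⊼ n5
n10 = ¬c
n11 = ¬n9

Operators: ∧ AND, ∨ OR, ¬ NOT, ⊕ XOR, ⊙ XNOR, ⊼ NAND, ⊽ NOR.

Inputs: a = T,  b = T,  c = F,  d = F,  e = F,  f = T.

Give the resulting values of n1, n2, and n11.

n1 = T, n2 = T, n11 = F

n1 = d NAND c = F NAND F = T
n2 = c NAND d = F NAND F = T
n5 = NOT b = NOT T = F
n6 = NOT b = NOT T = F
n9 = n6 NAND n5 = F NAND F = T
n11 = NOT n9 = NOT T = F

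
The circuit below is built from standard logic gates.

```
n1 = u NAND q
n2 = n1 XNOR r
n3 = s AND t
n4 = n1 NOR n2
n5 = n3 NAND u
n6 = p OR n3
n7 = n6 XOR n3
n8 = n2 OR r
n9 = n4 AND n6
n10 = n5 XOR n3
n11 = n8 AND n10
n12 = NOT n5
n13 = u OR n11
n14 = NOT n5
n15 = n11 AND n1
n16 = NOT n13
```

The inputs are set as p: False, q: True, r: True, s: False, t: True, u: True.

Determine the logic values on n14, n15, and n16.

n1 = u NAND q = True NAND True = False
n2 = n1 XNOR r = False XNOR True = False
n3 = s AND t = False AND True = False
n5 = n3 NAND u = False NAND True = True
n8 = n2 OR r = False OR True = True
n10 = n5 XOR n3 = True XOR False = True
n11 = n8 AND n10 = True AND True = True
n13 = u OR n11 = True OR True = True
n14 = NOT n5 = NOT True = False
n15 = n11 AND n1 = True AND False = False
n16 = NOT n13 = NOT True = False

n14 = False  n15 = False  n16 = False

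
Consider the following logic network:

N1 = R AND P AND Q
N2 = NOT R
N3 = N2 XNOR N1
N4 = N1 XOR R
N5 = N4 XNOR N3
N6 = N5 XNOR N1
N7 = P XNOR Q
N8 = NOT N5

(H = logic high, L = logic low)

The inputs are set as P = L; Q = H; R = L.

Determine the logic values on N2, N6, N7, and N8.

N1 = R AND P AND Q = L AND L AND H = L
N2 = NOT R = NOT L = H
N3 = N2 XNOR N1 = H XNOR L = L
N4 = N1 XOR R = L XOR L = L
N5 = N4 XNOR N3 = L XNOR L = H
N6 = N5 XNOR N1 = H XNOR L = L
N7 = P XNOR Q = L XNOR H = L
N8 = NOT N5 = NOT H = L

N2 = H; N6 = L; N7 = L; N8 = L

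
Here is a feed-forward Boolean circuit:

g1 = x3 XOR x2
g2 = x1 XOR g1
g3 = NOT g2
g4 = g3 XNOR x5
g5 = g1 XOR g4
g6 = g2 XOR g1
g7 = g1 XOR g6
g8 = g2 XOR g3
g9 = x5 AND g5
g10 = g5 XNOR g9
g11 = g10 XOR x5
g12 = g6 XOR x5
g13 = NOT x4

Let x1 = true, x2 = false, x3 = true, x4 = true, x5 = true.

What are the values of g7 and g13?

g7 = false, g13 = false

g1 = x3 XOR x2 = true XOR false = true
g2 = x1 XOR g1 = true XOR true = false
g6 = g2 XOR g1 = false XOR true = true
g7 = g1 XOR g6 = true XOR true = false
g13 = NOT x4 = NOT true = false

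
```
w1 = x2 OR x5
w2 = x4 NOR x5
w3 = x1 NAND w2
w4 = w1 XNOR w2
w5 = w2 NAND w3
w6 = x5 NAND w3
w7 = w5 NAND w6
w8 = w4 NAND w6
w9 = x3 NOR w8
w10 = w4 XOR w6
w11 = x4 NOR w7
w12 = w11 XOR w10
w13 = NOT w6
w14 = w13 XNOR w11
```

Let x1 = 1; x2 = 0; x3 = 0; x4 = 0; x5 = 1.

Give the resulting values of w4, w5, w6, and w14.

w4 = 0  w5 = 1  w6 = 0  w14 = 0

w1 = x2 OR x5 = 0 OR 1 = 1
w2 = x4 NOR x5 = 0 NOR 1 = 0
w3 = x1 NAND w2 = 1 NAND 0 = 1
w4 = w1 XNOR w2 = 1 XNOR 0 = 0
w5 = w2 NAND w3 = 0 NAND 1 = 1
w6 = x5 NAND w3 = 1 NAND 1 = 0
w7 = w5 NAND w6 = 1 NAND 0 = 1
w11 = x4 NOR w7 = 0 NOR 1 = 0
w13 = NOT w6 = NOT 0 = 1
w14 = w13 XNOR w11 = 1 XNOR 0 = 0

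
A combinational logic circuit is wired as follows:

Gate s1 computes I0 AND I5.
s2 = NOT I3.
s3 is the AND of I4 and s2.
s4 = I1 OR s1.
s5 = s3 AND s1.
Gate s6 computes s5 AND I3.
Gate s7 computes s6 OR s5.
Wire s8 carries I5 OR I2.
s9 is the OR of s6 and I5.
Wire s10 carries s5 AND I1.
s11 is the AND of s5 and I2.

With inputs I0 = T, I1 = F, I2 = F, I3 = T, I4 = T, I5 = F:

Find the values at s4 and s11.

s4 = F  s11 = F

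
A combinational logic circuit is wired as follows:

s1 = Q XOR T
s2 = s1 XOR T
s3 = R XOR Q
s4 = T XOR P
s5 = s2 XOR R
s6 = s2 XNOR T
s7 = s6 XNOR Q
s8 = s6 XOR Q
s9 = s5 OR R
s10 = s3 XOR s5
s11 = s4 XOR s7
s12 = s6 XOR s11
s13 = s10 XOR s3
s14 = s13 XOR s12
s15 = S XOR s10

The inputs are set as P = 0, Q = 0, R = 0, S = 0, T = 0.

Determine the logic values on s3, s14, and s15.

s3 = 0, s14 = 1, s15 = 0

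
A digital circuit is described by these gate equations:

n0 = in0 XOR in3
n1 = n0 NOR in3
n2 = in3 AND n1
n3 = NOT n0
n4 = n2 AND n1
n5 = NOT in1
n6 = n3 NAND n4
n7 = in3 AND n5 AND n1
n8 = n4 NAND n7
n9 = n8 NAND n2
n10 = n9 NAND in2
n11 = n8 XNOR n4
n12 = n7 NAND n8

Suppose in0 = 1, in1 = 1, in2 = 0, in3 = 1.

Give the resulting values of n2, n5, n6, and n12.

n2 = 0; n5 = 0; n6 = 1; n12 = 1

n0 = in0 XOR in3 = 1 XOR 1 = 0
n1 = n0 NOR in3 = 0 NOR 1 = 0
n2 = in3 AND n1 = 1 AND 0 = 0
n3 = NOT n0 = NOT 0 = 1
n4 = n2 AND n1 = 0 AND 0 = 0
n5 = NOT in1 = NOT 1 = 0
n6 = n3 NAND n4 = 1 NAND 0 = 1
n7 = in3 AND n5 AND n1 = 1 AND 0 AND 0 = 0
n8 = n4 NAND n7 = 0 NAND 0 = 1
n12 = n7 NAND n8 = 0 NAND 1 = 1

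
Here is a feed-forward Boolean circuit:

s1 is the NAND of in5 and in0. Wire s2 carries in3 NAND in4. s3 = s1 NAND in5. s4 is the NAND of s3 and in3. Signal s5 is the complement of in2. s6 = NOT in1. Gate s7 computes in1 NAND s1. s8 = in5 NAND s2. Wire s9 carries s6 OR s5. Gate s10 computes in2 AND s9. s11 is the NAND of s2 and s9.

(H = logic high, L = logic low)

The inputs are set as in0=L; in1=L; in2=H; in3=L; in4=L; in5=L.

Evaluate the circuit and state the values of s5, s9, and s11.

s5 = L, s9 = H, s11 = L

s2 = in3 NAND in4 = L NAND L = H
s5 = NOT in2 = NOT H = L
s6 = NOT in1 = NOT L = H
s9 = s6 OR s5 = H OR L = H
s11 = s2 NAND s9 = H NAND H = L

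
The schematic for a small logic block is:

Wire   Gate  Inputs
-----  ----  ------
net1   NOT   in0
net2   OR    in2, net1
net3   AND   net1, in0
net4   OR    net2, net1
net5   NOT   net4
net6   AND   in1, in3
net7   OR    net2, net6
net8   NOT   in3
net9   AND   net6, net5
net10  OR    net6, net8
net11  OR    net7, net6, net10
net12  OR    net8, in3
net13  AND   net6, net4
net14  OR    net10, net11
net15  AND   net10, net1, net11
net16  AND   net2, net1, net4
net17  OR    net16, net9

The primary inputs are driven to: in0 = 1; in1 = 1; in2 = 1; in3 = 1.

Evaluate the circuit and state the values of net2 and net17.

net2 = 1, net17 = 0

net1 = NOT in0 = NOT 1 = 0
net2 = in2 OR net1 = 1 OR 0 = 1
net4 = net2 OR net1 = 1 OR 0 = 1
net5 = NOT net4 = NOT 1 = 0
net6 = in1 AND in3 = 1 AND 1 = 1
net9 = net6 AND net5 = 1 AND 0 = 0
net16 = net2 AND net1 AND net4 = 1 AND 0 AND 1 = 0
net17 = net16 OR net9 = 0 OR 0 = 0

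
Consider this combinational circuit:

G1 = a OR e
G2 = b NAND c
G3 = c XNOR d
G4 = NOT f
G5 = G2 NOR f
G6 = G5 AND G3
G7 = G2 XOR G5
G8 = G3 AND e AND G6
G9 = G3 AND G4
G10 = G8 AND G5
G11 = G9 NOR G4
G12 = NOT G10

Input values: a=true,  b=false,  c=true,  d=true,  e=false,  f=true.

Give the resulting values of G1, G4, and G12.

G1 = true, G4 = false, G12 = true

G1 = a OR e = true OR false = true
G2 = b NAND c = false NAND true = true
G3 = c XNOR d = true XNOR true = true
G4 = NOT f = NOT true = false
G5 = G2 NOR f = true NOR true = false
G6 = G5 AND G3 = false AND true = false
G8 = G3 AND e AND G6 = true AND false AND false = false
G10 = G8 AND G5 = false AND false = false
G12 = NOT G10 = NOT false = true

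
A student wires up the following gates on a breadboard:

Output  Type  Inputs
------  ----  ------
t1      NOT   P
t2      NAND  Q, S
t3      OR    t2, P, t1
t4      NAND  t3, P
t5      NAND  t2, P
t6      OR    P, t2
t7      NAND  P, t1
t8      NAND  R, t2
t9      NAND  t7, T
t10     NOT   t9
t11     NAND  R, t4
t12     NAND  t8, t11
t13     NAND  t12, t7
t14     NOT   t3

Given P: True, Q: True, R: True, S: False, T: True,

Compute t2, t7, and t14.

t1 = NOT P = NOT True = False
t2 = Q NAND S = True NAND False = True
t3 = t2 OR P OR t1 = True OR True OR False = True
t7 = P NAND t1 = True NAND False = True
t14 = NOT t3 = NOT True = False

t2 = True, t7 = True, t14 = False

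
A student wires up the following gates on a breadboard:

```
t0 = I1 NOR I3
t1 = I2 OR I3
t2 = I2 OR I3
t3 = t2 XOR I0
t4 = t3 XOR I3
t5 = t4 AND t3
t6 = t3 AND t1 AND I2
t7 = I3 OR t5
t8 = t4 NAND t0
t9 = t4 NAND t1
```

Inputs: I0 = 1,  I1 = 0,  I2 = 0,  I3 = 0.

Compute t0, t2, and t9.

t0 = I1 NOR I3 = 0 NOR 0 = 1
t1 = I2 OR I3 = 0 OR 0 = 0
t2 = I2 OR I3 = 0 OR 0 = 0
t3 = t2 XOR I0 = 0 XOR 1 = 1
t4 = t3 XOR I3 = 1 XOR 0 = 1
t9 = t4 NAND t1 = 1 NAND 0 = 1

t0 = 1, t2 = 0, t9 = 1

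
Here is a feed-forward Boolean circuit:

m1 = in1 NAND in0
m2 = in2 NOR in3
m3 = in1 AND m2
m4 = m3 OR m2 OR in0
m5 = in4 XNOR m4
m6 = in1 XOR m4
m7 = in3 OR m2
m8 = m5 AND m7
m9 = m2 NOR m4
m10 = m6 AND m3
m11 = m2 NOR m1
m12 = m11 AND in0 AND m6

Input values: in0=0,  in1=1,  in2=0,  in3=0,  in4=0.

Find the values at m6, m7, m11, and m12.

m1 = in1 NAND in0 = 1 NAND 0 = 1
m2 = in2 NOR in3 = 0 NOR 0 = 1
m3 = in1 AND m2 = 1 AND 1 = 1
m4 = m3 OR m2 OR in0 = 1 OR 1 OR 0 = 1
m6 = in1 XOR m4 = 1 XOR 1 = 0
m7 = in3 OR m2 = 0 OR 1 = 1
m11 = m2 NOR m1 = 1 NOR 1 = 0
m12 = m11 AND in0 AND m6 = 0 AND 0 AND 0 = 0

m6 = 0, m7 = 1, m11 = 0, m12 = 0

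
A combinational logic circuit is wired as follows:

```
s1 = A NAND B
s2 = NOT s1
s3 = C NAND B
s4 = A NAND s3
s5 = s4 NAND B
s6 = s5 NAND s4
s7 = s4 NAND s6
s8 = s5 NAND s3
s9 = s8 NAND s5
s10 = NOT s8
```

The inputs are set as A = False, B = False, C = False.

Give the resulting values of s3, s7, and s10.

s3 = C NAND B = False NAND False = True
s4 = A NAND s3 = False NAND True = True
s5 = s4 NAND B = True NAND False = True
s6 = s5 NAND s4 = True NAND True = False
s7 = s4 NAND s6 = True NAND False = True
s8 = s5 NAND s3 = True NAND True = False
s10 = NOT s8 = NOT False = True

s3 = True; s7 = True; s10 = True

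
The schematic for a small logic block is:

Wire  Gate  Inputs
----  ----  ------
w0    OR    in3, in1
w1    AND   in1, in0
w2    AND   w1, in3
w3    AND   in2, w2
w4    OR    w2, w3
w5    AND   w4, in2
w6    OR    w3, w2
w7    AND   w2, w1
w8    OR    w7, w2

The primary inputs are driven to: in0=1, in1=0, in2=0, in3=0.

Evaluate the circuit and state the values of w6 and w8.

w1 = in1 AND in0 = 0 AND 1 = 0
w2 = w1 AND in3 = 0 AND 0 = 0
w3 = in2 AND w2 = 0 AND 0 = 0
w6 = w3 OR w2 = 0 OR 0 = 0
w7 = w2 AND w1 = 0 AND 0 = 0
w8 = w7 OR w2 = 0 OR 0 = 0

w6 = 0  w8 = 0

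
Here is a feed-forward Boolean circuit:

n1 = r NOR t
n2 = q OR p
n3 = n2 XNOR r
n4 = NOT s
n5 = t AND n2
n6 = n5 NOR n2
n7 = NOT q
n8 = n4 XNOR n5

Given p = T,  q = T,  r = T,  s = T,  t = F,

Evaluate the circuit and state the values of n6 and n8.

n6 = F; n8 = T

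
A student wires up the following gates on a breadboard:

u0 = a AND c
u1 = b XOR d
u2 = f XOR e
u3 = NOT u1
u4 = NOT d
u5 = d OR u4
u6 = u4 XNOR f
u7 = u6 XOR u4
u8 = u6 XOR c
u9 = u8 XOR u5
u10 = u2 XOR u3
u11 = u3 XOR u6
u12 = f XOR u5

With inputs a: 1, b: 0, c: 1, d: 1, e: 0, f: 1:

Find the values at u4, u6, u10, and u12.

u1 = b XOR d = 0 XOR 1 = 1
u2 = f XOR e = 1 XOR 0 = 1
u3 = NOT u1 = NOT 1 = 0
u4 = NOT d = NOT 1 = 0
u5 = d OR u4 = 1 OR 0 = 1
u6 = u4 XNOR f = 0 XNOR 1 = 0
u10 = u2 XOR u3 = 1 XOR 0 = 1
u12 = f XOR u5 = 1 XOR 1 = 0

u4 = 0, u6 = 0, u10 = 1, u12 = 0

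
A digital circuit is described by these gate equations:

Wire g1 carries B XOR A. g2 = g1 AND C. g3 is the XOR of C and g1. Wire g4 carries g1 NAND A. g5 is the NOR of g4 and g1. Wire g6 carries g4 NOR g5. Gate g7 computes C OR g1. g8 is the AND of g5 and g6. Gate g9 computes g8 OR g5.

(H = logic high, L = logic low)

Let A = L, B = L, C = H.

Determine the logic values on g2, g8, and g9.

g1 = B XOR A = L XOR L = L
g2 = g1 AND C = L AND H = L
g4 = g1 NAND A = L NAND L = H
g5 = g4 NOR g1 = H NOR L = L
g6 = g4 NOR g5 = H NOR L = L
g8 = g5 AND g6 = L AND L = L
g9 = g8 OR g5 = L OR L = L

g2 = L, g8 = L, g9 = L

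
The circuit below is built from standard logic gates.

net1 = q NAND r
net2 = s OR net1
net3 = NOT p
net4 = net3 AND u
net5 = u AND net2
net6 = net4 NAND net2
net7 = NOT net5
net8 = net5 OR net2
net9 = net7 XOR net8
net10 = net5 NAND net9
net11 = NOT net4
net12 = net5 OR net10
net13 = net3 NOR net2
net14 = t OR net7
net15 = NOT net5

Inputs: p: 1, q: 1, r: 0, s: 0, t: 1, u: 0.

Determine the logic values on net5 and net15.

net1 = q NAND r = 1 NAND 0 = 1
net2 = s OR net1 = 0 OR 1 = 1
net5 = u AND net2 = 0 AND 1 = 0
net15 = NOT net5 = NOT 0 = 1

net5 = 0, net15 = 1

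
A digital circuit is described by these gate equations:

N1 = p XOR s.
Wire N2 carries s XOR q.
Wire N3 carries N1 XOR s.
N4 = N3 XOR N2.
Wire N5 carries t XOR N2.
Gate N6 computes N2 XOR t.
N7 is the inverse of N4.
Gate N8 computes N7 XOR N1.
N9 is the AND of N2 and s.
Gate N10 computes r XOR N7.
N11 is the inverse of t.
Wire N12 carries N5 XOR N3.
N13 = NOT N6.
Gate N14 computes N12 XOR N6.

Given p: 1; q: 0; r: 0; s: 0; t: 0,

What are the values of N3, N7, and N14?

N1 = p XOR s = 1 XOR 0 = 1
N2 = s XOR q = 0 XOR 0 = 0
N3 = N1 XOR s = 1 XOR 0 = 1
N4 = N3 XOR N2 = 1 XOR 0 = 1
N5 = t XOR N2 = 0 XOR 0 = 0
N6 = N2 XOR t = 0 XOR 0 = 0
N7 = NOT N4 = NOT 1 = 0
N12 = N5 XOR N3 = 0 XOR 1 = 1
N14 = N12 XOR N6 = 1 XOR 0 = 1

N3 = 1  N7 = 0  N14 = 1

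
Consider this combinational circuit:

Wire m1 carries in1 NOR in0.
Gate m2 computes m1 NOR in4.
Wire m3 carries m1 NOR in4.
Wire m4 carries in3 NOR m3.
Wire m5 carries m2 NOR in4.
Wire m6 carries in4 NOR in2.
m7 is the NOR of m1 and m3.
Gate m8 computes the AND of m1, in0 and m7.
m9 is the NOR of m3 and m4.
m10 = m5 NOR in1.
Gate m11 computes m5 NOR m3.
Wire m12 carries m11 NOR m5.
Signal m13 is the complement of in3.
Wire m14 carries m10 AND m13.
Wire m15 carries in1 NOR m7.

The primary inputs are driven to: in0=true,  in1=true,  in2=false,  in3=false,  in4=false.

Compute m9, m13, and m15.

m9 = false  m13 = true  m15 = false

m1 = in1 NOR in0 = true NOR true = false
m3 = m1 NOR in4 = false NOR false = true
m4 = in3 NOR m3 = false NOR true = false
m7 = m1 NOR m3 = false NOR true = false
m9 = m3 NOR m4 = true NOR false = false
m13 = NOT in3 = NOT false = true
m15 = in1 NOR m7 = true NOR false = false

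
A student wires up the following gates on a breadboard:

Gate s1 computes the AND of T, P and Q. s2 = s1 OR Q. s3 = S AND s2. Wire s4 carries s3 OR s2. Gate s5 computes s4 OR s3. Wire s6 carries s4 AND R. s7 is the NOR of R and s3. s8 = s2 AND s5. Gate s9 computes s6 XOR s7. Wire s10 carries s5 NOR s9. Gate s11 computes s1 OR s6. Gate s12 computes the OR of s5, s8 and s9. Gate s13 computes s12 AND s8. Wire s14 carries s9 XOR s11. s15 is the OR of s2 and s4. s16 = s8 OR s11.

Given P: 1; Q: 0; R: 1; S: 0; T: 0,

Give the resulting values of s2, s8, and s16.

s1 = T AND P AND Q = 0 AND 1 AND 0 = 0
s2 = s1 OR Q = 0 OR 0 = 0
s3 = S AND s2 = 0 AND 0 = 0
s4 = s3 OR s2 = 0 OR 0 = 0
s5 = s4 OR s3 = 0 OR 0 = 0
s6 = s4 AND R = 0 AND 1 = 0
s8 = s2 AND s5 = 0 AND 0 = 0
s11 = s1 OR s6 = 0 OR 0 = 0
s16 = s8 OR s11 = 0 OR 0 = 0

s2 = 0  s8 = 0  s16 = 0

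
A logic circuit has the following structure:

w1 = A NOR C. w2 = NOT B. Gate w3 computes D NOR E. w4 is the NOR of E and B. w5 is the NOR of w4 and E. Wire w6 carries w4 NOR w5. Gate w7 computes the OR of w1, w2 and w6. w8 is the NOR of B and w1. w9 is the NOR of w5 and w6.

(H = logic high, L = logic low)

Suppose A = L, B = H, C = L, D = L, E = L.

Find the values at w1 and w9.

w1 = A NOR C = L NOR L = H
w4 = E NOR B = L NOR H = L
w5 = w4 NOR E = L NOR L = H
w6 = w4 NOR w5 = L NOR H = L
w9 = w5 NOR w6 = H NOR L = L

w1 = H; w9 = L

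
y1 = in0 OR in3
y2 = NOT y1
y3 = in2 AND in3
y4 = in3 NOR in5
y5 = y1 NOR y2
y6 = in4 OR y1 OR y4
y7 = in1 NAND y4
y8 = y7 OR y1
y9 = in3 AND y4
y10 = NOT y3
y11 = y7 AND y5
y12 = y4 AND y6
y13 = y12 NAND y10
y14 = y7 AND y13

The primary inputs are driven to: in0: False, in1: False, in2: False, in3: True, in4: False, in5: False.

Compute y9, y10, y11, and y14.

y1 = in0 OR in3 = False OR True = True
y2 = NOT y1 = NOT True = False
y3 = in2 AND in3 = False AND True = False
y4 = in3 NOR in5 = True NOR False = False
y5 = y1 NOR y2 = True NOR False = False
y6 = in4 OR y1 OR y4 = False OR True OR False = True
y7 = in1 NAND y4 = False NAND False = True
y9 = in3 AND y4 = True AND False = False
y10 = NOT y3 = NOT False = True
y11 = y7 AND y5 = True AND False = False
y12 = y4 AND y6 = False AND True = False
y13 = y12 NAND y10 = False NAND True = True
y14 = y7 AND y13 = True AND True = True

y9 = False, y10 = True, y11 = False, y14 = True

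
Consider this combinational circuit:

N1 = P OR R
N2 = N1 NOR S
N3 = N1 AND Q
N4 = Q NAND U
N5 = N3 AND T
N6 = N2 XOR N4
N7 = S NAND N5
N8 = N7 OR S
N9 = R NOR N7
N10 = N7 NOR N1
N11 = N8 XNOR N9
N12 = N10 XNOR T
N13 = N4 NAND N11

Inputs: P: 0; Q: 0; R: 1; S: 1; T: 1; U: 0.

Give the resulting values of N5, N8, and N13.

N5 = 0, N8 = 1, N13 = 1

N1 = P OR R = 0 OR 1 = 1
N3 = N1 AND Q = 1 AND 0 = 0
N4 = Q NAND U = 0 NAND 0 = 1
N5 = N3 AND T = 0 AND 1 = 0
N7 = S NAND N5 = 1 NAND 0 = 1
N8 = N7 OR S = 1 OR 1 = 1
N9 = R NOR N7 = 1 NOR 1 = 0
N11 = N8 XNOR N9 = 1 XNOR 0 = 0
N13 = N4 NAND N11 = 1 NAND 0 = 1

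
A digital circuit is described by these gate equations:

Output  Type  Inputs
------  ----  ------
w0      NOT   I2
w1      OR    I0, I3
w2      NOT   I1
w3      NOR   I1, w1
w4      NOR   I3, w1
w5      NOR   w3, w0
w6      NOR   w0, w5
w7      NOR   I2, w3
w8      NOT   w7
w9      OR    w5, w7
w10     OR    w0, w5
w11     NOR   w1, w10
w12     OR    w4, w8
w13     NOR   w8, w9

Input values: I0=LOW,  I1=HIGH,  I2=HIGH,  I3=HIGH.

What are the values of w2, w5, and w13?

w0 = NOT I2 = NOT HIGH = LOW
w1 = I0 OR I3 = LOW OR HIGH = HIGH
w2 = NOT I1 = NOT HIGH = LOW
w3 = I1 NOR w1 = HIGH NOR HIGH = LOW
w5 = w3 NOR w0 = LOW NOR LOW = HIGH
w7 = I2 NOR w3 = HIGH NOR LOW = LOW
w8 = NOT w7 = NOT LOW = HIGH
w9 = w5 OR w7 = HIGH OR LOW = HIGH
w13 = w8 NOR w9 = HIGH NOR HIGH = LOW

w2 = LOW, w5 = HIGH, w13 = LOW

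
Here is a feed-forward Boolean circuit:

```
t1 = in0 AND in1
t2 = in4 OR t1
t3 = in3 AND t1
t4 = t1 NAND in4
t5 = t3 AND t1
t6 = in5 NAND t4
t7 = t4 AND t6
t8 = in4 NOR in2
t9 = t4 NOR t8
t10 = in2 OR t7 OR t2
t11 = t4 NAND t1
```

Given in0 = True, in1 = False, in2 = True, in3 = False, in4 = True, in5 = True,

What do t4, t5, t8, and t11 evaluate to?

t4 = True  t5 = False  t8 = False  t11 = True

t1 = in0 AND in1 = True AND False = False
t3 = in3 AND t1 = False AND False = False
t4 = t1 NAND in4 = False NAND True = True
t5 = t3 AND t1 = False AND False = False
t8 = in4 NOR in2 = True NOR True = False
t11 = t4 NAND t1 = True NAND False = True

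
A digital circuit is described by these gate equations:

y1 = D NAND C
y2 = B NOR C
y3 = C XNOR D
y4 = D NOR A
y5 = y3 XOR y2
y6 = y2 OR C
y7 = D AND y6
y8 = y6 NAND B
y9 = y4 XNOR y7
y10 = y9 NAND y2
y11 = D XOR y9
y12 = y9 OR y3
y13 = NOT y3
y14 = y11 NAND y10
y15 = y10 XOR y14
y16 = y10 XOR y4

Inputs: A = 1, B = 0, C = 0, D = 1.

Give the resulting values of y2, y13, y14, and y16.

y2 = 1, y13 = 1, y14 = 0, y16 = 1

y2 = B NOR C = 0 NOR 0 = 1
y3 = C XNOR D = 0 XNOR 1 = 0
y4 = D NOR A = 1 NOR 1 = 0
y6 = y2 OR C = 1 OR 0 = 1
y7 = D AND y6 = 1 AND 1 = 1
y9 = y4 XNOR y7 = 0 XNOR 1 = 0
y10 = y9 NAND y2 = 0 NAND 1 = 1
y11 = D XOR y9 = 1 XOR 0 = 1
y13 = NOT y3 = NOT 0 = 1
y14 = y11 NAND y10 = 1 NAND 1 = 0
y16 = y10 XOR y4 = 1 XOR 0 = 1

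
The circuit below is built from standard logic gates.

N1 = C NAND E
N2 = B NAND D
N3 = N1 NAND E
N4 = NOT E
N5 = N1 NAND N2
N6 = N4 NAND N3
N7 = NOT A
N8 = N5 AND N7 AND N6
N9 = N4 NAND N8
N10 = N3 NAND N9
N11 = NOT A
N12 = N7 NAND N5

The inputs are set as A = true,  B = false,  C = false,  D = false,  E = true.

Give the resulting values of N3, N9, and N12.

N3 = false, N9 = true, N12 = true

N1 = C NAND E = false NAND true = true
N2 = B NAND D = false NAND false = true
N3 = N1 NAND E = true NAND true = false
N4 = NOT E = NOT true = false
N5 = N1 NAND N2 = true NAND true = false
N6 = N4 NAND N3 = false NAND false = true
N7 = NOT A = NOT true = false
N8 = N5 AND N7 AND N6 = false AND false AND true = false
N9 = N4 NAND N8 = false NAND false = true
N12 = N7 NAND N5 = false NAND false = true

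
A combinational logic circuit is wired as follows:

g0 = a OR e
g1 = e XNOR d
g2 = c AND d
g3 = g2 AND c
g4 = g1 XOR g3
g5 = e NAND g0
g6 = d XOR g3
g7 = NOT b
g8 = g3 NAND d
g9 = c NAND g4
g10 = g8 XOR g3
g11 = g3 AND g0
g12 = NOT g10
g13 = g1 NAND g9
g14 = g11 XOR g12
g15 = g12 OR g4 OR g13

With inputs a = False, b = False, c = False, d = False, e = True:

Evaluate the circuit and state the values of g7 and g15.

g7 = True, g15 = True

g1 = e XNOR d = True XNOR False = False
g2 = c AND d = False AND False = False
g3 = g2 AND c = False AND False = False
g4 = g1 XOR g3 = False XOR False = False
g7 = NOT b = NOT False = True
g8 = g3 NAND d = False NAND False = True
g9 = c NAND g4 = False NAND False = True
g10 = g8 XOR g3 = True XOR False = True
g12 = NOT g10 = NOT True = False
g13 = g1 NAND g9 = False NAND True = True
g15 = g12 OR g4 OR g13 = False OR False OR True = True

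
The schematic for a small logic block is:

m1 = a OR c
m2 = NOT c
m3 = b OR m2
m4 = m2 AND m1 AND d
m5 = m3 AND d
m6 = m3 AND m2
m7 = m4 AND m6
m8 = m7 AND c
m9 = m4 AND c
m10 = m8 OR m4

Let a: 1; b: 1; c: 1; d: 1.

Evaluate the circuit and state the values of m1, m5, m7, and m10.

m1 = 1, m5 = 1, m7 = 0, m10 = 0

m1 = a OR c = 1 OR 1 = 1
m2 = NOT c = NOT 1 = 0
m3 = b OR m2 = 1 OR 0 = 1
m4 = m2 AND m1 AND d = 0 AND 1 AND 1 = 0
m5 = m3 AND d = 1 AND 1 = 1
m6 = m3 AND m2 = 1 AND 0 = 0
m7 = m4 AND m6 = 0 AND 0 = 0
m8 = m7 AND c = 0 AND 1 = 0
m10 = m8 OR m4 = 0 OR 0 = 0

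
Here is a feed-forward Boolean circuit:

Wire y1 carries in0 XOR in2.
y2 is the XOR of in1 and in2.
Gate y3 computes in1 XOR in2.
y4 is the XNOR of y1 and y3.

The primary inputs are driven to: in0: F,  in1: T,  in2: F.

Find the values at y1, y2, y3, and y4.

y1 = in0 XOR in2 = F XOR F = F
y2 = in1 XOR in2 = T XOR F = T
y3 = in1 XOR in2 = T XOR F = T
y4 = y1 XNOR y3 = F XNOR T = F

y1 = F, y2 = T, y3 = T, y4 = F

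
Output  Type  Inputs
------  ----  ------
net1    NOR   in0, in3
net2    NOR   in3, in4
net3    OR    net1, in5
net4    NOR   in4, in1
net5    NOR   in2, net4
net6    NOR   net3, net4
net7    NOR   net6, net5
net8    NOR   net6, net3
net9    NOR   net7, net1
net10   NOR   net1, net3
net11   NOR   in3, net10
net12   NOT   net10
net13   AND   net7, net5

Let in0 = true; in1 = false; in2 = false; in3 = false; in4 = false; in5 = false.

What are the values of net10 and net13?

net10 = true  net13 = false

net1 = in0 NOR in3 = true NOR false = false
net3 = net1 OR in5 = false OR false = false
net4 = in4 NOR in1 = false NOR false = true
net5 = in2 NOR net4 = false NOR true = false
net6 = net3 NOR net4 = false NOR true = false
net7 = net6 NOR net5 = false NOR false = true
net10 = net1 NOR net3 = false NOR false = true
net13 = net7 AND net5 = true AND false = false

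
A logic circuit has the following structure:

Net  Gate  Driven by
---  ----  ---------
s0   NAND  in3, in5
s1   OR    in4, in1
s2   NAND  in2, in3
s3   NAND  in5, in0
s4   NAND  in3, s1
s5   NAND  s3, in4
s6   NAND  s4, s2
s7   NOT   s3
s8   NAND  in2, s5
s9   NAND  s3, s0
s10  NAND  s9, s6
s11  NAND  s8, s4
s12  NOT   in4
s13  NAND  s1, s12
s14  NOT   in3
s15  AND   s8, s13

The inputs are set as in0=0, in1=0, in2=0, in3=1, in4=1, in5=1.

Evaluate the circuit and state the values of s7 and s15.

s1 = in4 OR in1 = 1 OR 0 = 1
s3 = in5 NAND in0 = 1 NAND 0 = 1
s5 = s3 NAND in4 = 1 NAND 1 = 0
s7 = NOT s3 = NOT 1 = 0
s8 = in2 NAND s5 = 0 NAND 0 = 1
s12 = NOT in4 = NOT 1 = 0
s13 = s1 NAND s12 = 1 NAND 0 = 1
s15 = s8 AND s13 = 1 AND 1 = 1

s7 = 0, s15 = 1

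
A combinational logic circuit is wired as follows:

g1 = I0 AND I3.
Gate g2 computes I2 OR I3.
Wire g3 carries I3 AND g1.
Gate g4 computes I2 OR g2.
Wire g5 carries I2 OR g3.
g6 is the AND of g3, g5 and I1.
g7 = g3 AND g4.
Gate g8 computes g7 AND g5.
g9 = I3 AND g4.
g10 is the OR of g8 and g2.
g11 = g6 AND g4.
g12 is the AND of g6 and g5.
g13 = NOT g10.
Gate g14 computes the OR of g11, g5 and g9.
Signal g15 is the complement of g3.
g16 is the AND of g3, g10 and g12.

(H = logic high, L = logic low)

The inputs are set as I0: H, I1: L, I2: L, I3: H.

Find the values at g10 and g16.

g1 = I0 AND I3 = H AND H = H
g2 = I2 OR I3 = L OR H = H
g3 = I3 AND g1 = H AND H = H
g4 = I2 OR g2 = L OR H = H
g5 = I2 OR g3 = L OR H = H
g6 = g3 AND g5 AND I1 = H AND H AND L = L
g7 = g3 AND g4 = H AND H = H
g8 = g7 AND g5 = H AND H = H
g10 = g8 OR g2 = H OR H = H
g12 = g6 AND g5 = L AND H = L
g16 = g3 AND g10 AND g12 = H AND H AND L = L

g10 = H; g16 = L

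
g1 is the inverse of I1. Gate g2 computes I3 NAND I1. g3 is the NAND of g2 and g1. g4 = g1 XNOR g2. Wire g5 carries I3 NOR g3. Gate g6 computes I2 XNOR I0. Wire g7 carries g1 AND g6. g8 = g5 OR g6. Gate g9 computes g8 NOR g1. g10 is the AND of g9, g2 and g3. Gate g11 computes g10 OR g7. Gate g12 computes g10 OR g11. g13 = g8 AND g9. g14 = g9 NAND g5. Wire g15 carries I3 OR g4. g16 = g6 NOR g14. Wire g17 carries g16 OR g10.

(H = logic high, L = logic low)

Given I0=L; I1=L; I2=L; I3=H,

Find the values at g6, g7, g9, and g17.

g6 = H; g7 = H; g9 = L; g17 = L

g1 = NOT I1 = NOT L = H
g2 = I3 NAND I1 = H NAND L = H
g3 = g2 NAND g1 = H NAND H = L
g5 = I3 NOR g3 = H NOR L = L
g6 = I2 XNOR I0 = L XNOR L = H
g7 = g1 AND g6 = H AND H = H
g8 = g5 OR g6 = L OR H = H
g9 = g8 NOR g1 = H NOR H = L
g10 = g9 AND g2 AND g3 = L AND H AND L = L
g14 = g9 NAND g5 = L NAND L = H
g16 = g6 NOR g14 = H NOR H = L
g17 = g16 OR g10 = L OR L = L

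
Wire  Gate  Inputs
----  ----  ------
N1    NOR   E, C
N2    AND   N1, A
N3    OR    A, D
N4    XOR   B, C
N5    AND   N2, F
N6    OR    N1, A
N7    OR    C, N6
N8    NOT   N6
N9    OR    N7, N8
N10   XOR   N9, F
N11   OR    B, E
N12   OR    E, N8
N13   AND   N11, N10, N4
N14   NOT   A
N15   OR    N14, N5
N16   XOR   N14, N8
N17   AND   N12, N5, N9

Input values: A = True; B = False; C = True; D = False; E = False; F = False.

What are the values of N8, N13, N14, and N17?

N8 = False; N13 = False; N14 = False; N17 = False

N1 = E NOR C = False NOR True = False
N2 = N1 AND A = False AND True = False
N4 = B XOR C = False XOR True = True
N5 = N2 AND F = False AND False = False
N6 = N1 OR A = False OR True = True
N7 = C OR N6 = True OR True = True
N8 = NOT N6 = NOT True = False
N9 = N7 OR N8 = True OR False = True
N10 = N9 XOR F = True XOR False = True
N11 = B OR E = False OR False = False
N12 = E OR N8 = False OR False = False
N13 = N11 AND N10 AND N4 = False AND True AND True = False
N14 = NOT A = NOT True = False
N17 = N12 AND N5 AND N9 = False AND False AND True = False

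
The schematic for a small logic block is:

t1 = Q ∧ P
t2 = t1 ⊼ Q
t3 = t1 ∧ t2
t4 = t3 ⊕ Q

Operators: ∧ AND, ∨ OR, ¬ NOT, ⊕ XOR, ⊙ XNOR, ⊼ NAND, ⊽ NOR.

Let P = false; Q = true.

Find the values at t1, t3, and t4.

t1 = false; t3 = false; t4 = true

t1 = Q AND P = true AND false = false
t2 = t1 NAND Q = false NAND true = true
t3 = t1 AND t2 = false AND true = false
t4 = t3 XOR Q = false XOR true = true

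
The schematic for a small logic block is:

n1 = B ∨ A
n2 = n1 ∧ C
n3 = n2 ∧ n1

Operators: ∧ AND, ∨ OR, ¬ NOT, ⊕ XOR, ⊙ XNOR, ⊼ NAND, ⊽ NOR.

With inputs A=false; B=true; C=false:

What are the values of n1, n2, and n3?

n1 = true  n2 = false  n3 = false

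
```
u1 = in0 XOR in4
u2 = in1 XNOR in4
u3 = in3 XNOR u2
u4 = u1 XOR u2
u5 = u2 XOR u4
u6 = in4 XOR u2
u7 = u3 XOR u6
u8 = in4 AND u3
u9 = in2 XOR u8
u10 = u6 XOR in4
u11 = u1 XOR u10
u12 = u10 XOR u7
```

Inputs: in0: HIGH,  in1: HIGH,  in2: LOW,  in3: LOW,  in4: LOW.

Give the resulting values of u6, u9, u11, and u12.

u1 = in0 XOR in4 = HIGH XOR LOW = HIGH
u2 = in1 XNOR in4 = HIGH XNOR LOW = LOW
u3 = in3 XNOR u2 = LOW XNOR LOW = HIGH
u6 = in4 XOR u2 = LOW XOR LOW = LOW
u7 = u3 XOR u6 = HIGH XOR LOW = HIGH
u8 = in4 AND u3 = LOW AND HIGH = LOW
u9 = in2 XOR u8 = LOW XOR LOW = LOW
u10 = u6 XOR in4 = LOW XOR LOW = LOW
u11 = u1 XOR u10 = HIGH XOR LOW = HIGH
u12 = u10 XOR u7 = LOW XOR HIGH = HIGH

u6 = LOW  u9 = LOW  u11 = HIGH  u12 = HIGH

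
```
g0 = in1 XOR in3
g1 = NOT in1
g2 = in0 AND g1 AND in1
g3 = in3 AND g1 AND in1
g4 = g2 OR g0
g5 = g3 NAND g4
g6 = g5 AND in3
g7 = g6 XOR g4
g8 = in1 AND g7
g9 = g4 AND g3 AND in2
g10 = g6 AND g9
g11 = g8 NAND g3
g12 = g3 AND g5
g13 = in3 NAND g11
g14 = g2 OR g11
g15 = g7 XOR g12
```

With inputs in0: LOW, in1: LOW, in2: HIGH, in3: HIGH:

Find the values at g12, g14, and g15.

g12 = LOW, g14 = HIGH, g15 = LOW

g0 = in1 XOR in3 = LOW XOR HIGH = HIGH
g1 = NOT in1 = NOT LOW = HIGH
g2 = in0 AND g1 AND in1 = LOW AND HIGH AND LOW = LOW
g3 = in3 AND g1 AND in1 = HIGH AND HIGH AND LOW = LOW
g4 = g2 OR g0 = LOW OR HIGH = HIGH
g5 = g3 NAND g4 = LOW NAND HIGH = HIGH
g6 = g5 AND in3 = HIGH AND HIGH = HIGH
g7 = g6 XOR g4 = HIGH XOR HIGH = LOW
g8 = in1 AND g7 = LOW AND LOW = LOW
g11 = g8 NAND g3 = LOW NAND LOW = HIGH
g12 = g3 AND g5 = LOW AND HIGH = LOW
g14 = g2 OR g11 = LOW OR HIGH = HIGH
g15 = g7 XOR g12 = LOW XOR LOW = LOW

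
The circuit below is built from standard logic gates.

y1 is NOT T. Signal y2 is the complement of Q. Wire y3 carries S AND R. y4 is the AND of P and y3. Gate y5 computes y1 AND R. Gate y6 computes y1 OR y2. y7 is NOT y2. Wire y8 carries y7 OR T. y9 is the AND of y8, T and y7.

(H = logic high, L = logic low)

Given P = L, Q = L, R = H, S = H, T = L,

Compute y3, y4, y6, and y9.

y1 = NOT T = NOT L = H
y2 = NOT Q = NOT L = H
y3 = S AND R = H AND H = H
y4 = P AND y3 = L AND H = L
y6 = y1 OR y2 = H OR H = H
y7 = NOT y2 = NOT H = L
y8 = y7 OR T = L OR L = L
y9 = y8 AND T AND y7 = L AND L AND L = L

y3 = H, y4 = L, y6 = H, y9 = L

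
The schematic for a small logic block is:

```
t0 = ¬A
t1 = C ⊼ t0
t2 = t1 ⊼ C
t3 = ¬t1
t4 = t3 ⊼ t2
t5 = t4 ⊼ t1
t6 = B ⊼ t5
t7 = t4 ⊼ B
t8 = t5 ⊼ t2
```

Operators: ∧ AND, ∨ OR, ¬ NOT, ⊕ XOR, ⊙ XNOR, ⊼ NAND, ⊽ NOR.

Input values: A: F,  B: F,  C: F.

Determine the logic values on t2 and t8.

t0 = NOT A = NOT F = T
t1 = C NAND t0 = F NAND T = T
t2 = t1 NAND C = T NAND F = T
t3 = NOT t1 = NOT T = F
t4 = t3 NAND t2 = F NAND T = T
t5 = t4 NAND t1 = T NAND T = F
t8 = t5 NAND t2 = F NAND T = T

t2 = T  t8 = T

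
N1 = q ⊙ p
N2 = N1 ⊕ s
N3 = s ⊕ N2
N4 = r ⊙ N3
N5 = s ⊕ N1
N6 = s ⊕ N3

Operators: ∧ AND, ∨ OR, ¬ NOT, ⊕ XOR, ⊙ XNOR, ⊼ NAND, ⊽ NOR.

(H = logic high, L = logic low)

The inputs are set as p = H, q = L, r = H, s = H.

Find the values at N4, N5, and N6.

N4 = L, N5 = H, N6 = H

N1 = q XNOR p = L XNOR H = L
N2 = N1 XOR s = L XOR H = H
N3 = s XOR N2 = H XOR H = L
N4 = r XNOR N3 = H XNOR L = L
N5 = s XOR N1 = H XOR L = H
N6 = s XOR N3 = H XOR L = H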